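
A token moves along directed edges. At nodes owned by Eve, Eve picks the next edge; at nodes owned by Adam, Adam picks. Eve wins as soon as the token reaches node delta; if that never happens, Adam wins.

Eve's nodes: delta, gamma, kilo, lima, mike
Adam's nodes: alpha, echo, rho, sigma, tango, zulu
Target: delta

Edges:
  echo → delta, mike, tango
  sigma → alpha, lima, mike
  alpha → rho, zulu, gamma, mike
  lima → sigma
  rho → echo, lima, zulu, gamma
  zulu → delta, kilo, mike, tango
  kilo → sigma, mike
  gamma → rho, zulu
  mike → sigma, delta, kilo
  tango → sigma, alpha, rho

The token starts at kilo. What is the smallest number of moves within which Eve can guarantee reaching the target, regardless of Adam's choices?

A0 = {delta}
A1: add {mike} — mike (Eve) has mike→delta.
A2: add {kilo} — kilo (Eve) has kilo→mike.
A3 = A2; e.g. echo (Adam) can still go to tango. Fixed point.
kilo enters the attractor at level 2, so Eve can force the target in 2 moves from there.

2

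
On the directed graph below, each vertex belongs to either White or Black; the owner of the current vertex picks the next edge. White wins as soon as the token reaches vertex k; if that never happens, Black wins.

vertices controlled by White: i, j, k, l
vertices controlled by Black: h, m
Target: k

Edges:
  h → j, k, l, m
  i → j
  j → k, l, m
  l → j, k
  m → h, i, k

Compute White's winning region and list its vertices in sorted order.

A0 = {k}
A1: add {j, l} — j (White) has j→k; l (White) has l→k.
A2: add {i} — i (White) has i→j.
A3 = A2; e.g. h (Black) can still go to m. Fixed point.
White's winning region = {i, j, k, l}.

i, j, k, l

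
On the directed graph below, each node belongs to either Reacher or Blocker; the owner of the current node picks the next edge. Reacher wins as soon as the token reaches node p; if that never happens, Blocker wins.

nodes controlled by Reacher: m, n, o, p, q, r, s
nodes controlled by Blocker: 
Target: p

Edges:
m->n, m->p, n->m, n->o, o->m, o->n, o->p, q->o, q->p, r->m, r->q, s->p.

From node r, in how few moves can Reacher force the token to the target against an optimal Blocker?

A0 = {p}
A1: add {m, o, q, s} — m (Reacher) has m→p; o (Reacher) has o→p; q (Reacher) has q→p; s (Reacher) has s→p.
A2: add {n, r} — n (Reacher) has n→m; r (Reacher) has r→m.
A2 = all vertices. Fixed point.
r enters the attractor at level 2, so Reacher can force the target in 2 moves from there.

2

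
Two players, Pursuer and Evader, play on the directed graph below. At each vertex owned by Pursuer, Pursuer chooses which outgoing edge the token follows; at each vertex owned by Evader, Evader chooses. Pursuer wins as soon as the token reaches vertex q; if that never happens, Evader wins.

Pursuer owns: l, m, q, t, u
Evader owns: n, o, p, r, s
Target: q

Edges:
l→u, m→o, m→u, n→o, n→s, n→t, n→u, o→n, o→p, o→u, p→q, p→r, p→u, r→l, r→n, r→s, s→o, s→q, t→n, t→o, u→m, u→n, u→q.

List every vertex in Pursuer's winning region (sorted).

l, m, q, u

A0 = {q}
A1: add {u} — u (Pursuer) has u→q.
A2: add {l, m} — l (Pursuer) has l→u; m (Pursuer) has m→u.
A3 = A2; e.g. n (Evader) can still go to o. Fixed point.
Pursuer's winning region = {l, m, q, u}.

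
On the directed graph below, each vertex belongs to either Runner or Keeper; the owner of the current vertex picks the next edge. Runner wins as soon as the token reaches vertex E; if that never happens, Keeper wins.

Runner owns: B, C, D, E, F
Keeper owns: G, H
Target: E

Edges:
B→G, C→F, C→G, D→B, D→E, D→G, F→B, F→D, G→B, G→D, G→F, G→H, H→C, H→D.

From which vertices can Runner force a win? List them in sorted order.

C, D, E, F, H

A0 = {E}
A1: add {D} — D (Runner) has D→E.
A2: add {F} — F (Runner) has F→D.
A3: add {C} — C (Runner) has C→F.
A4: add {H} — H (Keeper): all of {C, D} already in.
A5 = A4; e.g. B (Runner) has no edge into A4. Fixed point.
Runner's winning region = {C, D, E, F, H}.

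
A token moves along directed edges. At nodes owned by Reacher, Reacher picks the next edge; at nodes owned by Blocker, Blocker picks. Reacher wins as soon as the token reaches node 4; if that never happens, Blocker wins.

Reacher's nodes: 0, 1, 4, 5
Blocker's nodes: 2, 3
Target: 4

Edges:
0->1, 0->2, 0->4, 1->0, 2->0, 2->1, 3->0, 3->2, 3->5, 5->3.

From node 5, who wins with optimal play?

A0 = {4}
A1: add {0} — 0 (Reacher) has 0→4.
A2: add {1} — 1 (Reacher) has 1→0.
A3: add {2} — 2 (Blocker): all of {0, 1} already in.
A4 = A3; e.g. 3 (Blocker) can still go to 5. Fixed point.
5 never enters the attractor, so Blocker can avoid the target forever.

Blocker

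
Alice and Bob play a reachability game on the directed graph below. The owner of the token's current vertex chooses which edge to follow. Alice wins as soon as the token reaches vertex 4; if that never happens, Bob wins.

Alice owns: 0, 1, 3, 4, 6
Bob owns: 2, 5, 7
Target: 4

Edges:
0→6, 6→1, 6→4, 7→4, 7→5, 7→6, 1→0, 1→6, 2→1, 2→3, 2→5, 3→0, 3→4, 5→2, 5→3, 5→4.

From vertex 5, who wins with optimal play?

A0 = {4}
A1: add {3, 6} — 3 (Alice) has 3→4; 6 (Alice) has 6→4.
A2: add {0, 1} — 0 (Alice) has 0→6; 1 (Alice) has 1→6.
A3 = A2; e.g. 2 (Bob) can still go to 5. Fixed point.
5 never enters the attractor, so Bob can avoid the target forever.

Bob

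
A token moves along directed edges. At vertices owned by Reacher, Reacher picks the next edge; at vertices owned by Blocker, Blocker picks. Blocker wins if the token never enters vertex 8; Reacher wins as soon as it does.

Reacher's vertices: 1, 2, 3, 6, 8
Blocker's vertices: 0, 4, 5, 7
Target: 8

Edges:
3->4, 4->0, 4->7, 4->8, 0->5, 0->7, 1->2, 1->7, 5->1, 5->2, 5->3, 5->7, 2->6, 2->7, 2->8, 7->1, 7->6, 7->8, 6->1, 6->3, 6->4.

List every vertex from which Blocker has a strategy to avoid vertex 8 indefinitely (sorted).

A0 = {8}
A1: add {2} — 2 (Reacher) has 2→8.
A2: add {1} — 1 (Reacher) has 1→2.
A3: add {6} — 6 (Reacher) has 6→1.
A4: add {7} — 7 (Blocker): all of {1, 6, 8} already in.
A5 = A4; e.g. 0 (Blocker) can still go to 5. Fixed point.
Reacher's attractor = {1, 2, 6, 7, 8}; Blocker avoids the target exactly from the complement.

0, 3, 4, 5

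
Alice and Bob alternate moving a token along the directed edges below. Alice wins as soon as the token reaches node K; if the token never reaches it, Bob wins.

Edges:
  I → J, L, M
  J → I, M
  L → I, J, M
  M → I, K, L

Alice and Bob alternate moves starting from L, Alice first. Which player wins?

Bob

Track states (vertex, player-to-move).
A0 = {(K,Alice), (K,Bob)}
A1: add {(M,Alice)}.
A2 = A1; e.g. (I,Alice) stays out. (L,Alice) never enters ⇒ Bob avoids the target.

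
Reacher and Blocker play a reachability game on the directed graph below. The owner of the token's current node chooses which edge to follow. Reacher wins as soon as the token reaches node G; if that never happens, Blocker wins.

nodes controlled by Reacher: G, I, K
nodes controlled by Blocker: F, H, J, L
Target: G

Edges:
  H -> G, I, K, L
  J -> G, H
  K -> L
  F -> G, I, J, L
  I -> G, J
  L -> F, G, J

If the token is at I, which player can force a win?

A0 = {G}
A1: add {I} — I (Reacher) has I→G.
A2 = A1; e.g. F (Blocker) can still go to J. Fixed point.
I ∈ A1, so Reacher can force the target.

Reacher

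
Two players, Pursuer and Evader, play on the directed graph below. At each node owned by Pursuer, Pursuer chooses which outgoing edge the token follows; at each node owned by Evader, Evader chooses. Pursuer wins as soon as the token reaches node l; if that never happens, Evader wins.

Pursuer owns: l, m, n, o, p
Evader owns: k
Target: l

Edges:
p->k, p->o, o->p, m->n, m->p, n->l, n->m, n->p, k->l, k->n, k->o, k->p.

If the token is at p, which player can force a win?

A0 = {l}
A1: add {n} — n (Pursuer) has n→l.
A2: add {m} — m (Pursuer) has m→n.
A3 = A2; e.g. k (Evader) can still go to o. Fixed point.
p never enters the attractor, so Evader can avoid the target forever.

Evader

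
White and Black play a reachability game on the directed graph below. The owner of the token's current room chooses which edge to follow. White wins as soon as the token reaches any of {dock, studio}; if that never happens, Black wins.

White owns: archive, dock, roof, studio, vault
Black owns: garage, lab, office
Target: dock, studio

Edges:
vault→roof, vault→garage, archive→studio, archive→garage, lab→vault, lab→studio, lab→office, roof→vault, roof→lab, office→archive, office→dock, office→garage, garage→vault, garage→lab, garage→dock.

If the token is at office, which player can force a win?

A0 = {dock, studio}
A1: add {archive} — archive (White) has archive→studio.
A2 = A1; e.g. vault (White) has no edge into A1. Fixed point.
office never enters the attractor, so Black can avoid the target forever.

Black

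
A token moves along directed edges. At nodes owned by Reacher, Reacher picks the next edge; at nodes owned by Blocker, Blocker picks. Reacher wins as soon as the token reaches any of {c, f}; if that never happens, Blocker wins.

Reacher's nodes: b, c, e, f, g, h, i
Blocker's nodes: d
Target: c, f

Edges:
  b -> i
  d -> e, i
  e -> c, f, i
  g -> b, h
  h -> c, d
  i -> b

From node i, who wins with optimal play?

A0 = {c, f}
A1: add {e, h} — e (Reacher) has e→c; h (Reacher) has h→c.
A2: add {g} — g (Reacher) has g→h.
A3 = A2; e.g. b (Reacher) has no edge into A2. Fixed point.
i never enters the attractor, so Blocker can avoid the target forever.

Blocker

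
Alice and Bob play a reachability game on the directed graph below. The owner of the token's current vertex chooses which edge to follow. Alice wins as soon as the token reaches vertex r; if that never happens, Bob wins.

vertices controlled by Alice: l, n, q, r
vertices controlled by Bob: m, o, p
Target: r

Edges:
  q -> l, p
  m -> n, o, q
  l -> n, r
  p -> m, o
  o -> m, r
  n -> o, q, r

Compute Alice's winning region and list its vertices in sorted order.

l, n, q, r

A0 = {r}
A1: add {l, n} — l (Alice) has l→r; n (Alice) has n→r.
A2: add {q} — q (Alice) has q→l.
A3 = A2; e.g. m (Bob) can still go to o. Fixed point.
Alice's winning region = {l, n, q, r}.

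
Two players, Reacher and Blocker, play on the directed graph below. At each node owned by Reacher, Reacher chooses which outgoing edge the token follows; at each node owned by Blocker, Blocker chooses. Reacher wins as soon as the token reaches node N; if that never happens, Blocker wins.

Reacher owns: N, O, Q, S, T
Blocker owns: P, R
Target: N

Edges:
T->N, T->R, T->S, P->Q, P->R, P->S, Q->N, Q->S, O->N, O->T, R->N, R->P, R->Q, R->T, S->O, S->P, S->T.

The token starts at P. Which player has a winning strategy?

A0 = {N}
A1: add {O, Q, T} — O (Reacher) has O→N; Q (Reacher) has Q→N; T (Reacher) has T→N.
A2: add {S} — S (Reacher) has S→O.
A3 = A2; e.g. P (Blocker) can still go to R. Fixed point.
P never enters the attractor, so Blocker can avoid the target forever.

Blocker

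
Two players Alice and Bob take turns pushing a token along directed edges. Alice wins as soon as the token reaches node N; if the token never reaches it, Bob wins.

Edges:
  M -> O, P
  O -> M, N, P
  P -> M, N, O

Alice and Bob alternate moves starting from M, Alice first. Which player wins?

Bob

Track states (vertex, player-to-move).
A0 = {(N,Alice), (N,Bob)}
A1: add {(O,Alice), (P,Alice)}.
A2: add {(M,Bob)}.
A3 = A2; e.g. (M,Alice) stays out. (M,Alice) never enters ⇒ Bob avoids the target.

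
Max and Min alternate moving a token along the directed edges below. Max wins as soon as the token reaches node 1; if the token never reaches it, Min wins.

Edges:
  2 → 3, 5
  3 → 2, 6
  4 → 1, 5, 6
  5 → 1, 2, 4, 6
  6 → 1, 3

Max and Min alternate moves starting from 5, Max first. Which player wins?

Max

Track states (vertex, player-to-move).
A0 = {(1,Max), (1,Min)}
A1: add {(4,Max), (5,Max), (6,Max)}.
(5,Max) ∈ A1 ⇒ Max forces the target.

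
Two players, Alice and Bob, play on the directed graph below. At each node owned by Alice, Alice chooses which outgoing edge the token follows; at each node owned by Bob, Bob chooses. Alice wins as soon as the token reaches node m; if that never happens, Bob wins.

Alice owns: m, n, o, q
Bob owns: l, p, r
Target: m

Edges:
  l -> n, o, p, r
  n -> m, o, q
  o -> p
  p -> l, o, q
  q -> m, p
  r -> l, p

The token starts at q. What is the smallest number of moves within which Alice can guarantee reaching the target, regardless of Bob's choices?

1

A0 = {m}
A1: add {n, q} — n (Alice) has n→m; q (Alice) has q→m.
A2 = A1; e.g. l (Bob) can still go to o. Fixed point.
q enters the attractor at level 1, so Alice can force the target in 1 move from there.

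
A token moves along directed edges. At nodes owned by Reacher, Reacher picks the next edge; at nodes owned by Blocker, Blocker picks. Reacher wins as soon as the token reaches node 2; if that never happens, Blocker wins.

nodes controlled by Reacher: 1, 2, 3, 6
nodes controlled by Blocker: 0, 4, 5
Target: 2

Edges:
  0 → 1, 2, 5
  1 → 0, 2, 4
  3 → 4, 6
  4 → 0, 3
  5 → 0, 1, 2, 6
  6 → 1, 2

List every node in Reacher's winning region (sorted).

1, 2, 3, 6

A0 = {2}
A1: add {1, 6} — 1 (Reacher) has 1→2; 6 (Reacher) has 6→2.
A2: add {3} — 3 (Reacher) has 3→6.
A3 = A2; e.g. 0 (Blocker) can still go to 5. Fixed point.
Reacher's winning region = {1, 2, 3, 6}.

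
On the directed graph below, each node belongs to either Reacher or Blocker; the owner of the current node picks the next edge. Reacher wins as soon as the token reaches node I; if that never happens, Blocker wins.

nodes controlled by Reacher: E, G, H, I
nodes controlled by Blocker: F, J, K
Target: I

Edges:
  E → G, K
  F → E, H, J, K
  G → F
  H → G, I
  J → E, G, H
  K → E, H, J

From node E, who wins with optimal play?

A0 = {I}
A1: add {H} — H (Reacher) has H→I.
A2 = A1; e.g. E (Reacher) has no edge into A1. Fixed point.
E never enters the attractor, so Blocker can avoid the target forever.

Blocker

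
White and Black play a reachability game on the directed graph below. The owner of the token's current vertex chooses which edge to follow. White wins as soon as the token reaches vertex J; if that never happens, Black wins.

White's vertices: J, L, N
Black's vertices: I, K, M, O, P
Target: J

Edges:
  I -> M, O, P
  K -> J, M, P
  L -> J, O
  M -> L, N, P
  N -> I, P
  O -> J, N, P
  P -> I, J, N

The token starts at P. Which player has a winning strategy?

A0 = {J}
A1: add {L} — L (White) has L→J.
A2 = A1; e.g. I (Black) can still go to M. Fixed point.
P never enters the attractor, so Black can avoid the target forever.

Black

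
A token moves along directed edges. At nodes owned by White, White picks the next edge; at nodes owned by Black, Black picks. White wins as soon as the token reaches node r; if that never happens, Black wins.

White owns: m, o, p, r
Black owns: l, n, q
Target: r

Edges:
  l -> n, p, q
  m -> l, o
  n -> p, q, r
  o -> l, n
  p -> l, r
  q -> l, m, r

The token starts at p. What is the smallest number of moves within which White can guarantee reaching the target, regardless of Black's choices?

1

A0 = {r}
A1: add {p} — p (White) has p→r.
A2 = A1; e.g. l (Black) can still go to n. Fixed point.
p enters the attractor at level 1, so White can force the target in 1 move from there.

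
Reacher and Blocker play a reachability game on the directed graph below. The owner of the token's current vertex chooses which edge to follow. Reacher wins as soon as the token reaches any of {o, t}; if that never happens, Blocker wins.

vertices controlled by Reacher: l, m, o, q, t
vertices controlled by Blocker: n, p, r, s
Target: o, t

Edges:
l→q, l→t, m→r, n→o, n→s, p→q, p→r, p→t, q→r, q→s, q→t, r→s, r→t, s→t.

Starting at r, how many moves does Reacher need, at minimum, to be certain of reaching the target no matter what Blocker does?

2

A0 = {o, t}
A1: add {l, q, s} — l (Reacher) has l→t; q (Reacher) has q→t; s (Blocker): all of {t} already in.
A2: add {n, r} — n (Blocker): all of {o, s} already in; r (Blocker): all of {s, t} already in.
r enters the attractor at level 2, so Reacher can force the target in 2 moves from there.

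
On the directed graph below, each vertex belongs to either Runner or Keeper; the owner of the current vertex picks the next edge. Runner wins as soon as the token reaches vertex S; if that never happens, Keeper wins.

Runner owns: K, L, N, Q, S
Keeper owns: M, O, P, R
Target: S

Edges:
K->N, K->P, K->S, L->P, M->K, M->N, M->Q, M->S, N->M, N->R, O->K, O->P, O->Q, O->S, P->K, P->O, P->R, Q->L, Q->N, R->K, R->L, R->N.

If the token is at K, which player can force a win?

Runner

A0 = {S}
A1: add {K} — K (Runner) has K→S.
A2 = A1; e.g. L (Runner) has no edge into A1. Fixed point.
K ∈ A1, so Runner can force the target.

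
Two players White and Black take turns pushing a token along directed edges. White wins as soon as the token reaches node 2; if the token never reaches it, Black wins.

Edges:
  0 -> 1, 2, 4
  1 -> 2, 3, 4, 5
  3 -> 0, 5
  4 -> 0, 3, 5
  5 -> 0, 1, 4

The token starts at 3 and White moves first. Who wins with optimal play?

Track states (vertex, player-to-move).
A0 = {(2,White), (2,Black)}
A1: add {(0,White), (1,White)}.
A2 = A1; e.g. (0,Black) stays out. (3,White) never enters ⇒ Black avoids the target.

Black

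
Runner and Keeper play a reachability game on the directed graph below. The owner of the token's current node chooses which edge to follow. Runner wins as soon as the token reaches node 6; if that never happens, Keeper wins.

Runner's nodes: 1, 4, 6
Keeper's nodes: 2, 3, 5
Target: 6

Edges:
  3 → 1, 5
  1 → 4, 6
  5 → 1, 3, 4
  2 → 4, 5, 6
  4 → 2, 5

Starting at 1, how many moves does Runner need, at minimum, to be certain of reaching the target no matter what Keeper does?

A0 = {6}
A1: add {1} — 1 (Runner) has 1→6.
A2 = A1; e.g. 2 (Keeper) can still go to 4. Fixed point.
1 enters the attractor at level 1, so Runner can force the target in 1 move from there.

1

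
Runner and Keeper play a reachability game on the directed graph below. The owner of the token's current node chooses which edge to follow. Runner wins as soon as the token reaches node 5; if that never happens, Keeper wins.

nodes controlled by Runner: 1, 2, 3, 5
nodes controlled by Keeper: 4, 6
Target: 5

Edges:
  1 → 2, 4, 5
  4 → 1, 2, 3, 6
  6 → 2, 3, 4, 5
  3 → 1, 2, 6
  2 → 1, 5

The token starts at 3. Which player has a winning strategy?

A0 = {5}
A1: add {1, 2} — 1 (Runner) has 1→5; 2 (Runner) has 2→5.
A2: add {3} — 3 (Runner) has 3→1.
A3 = A2; e.g. 4 (Keeper) can still go to 6. Fixed point.
3 ∈ A2, so Runner can force the target.

Runner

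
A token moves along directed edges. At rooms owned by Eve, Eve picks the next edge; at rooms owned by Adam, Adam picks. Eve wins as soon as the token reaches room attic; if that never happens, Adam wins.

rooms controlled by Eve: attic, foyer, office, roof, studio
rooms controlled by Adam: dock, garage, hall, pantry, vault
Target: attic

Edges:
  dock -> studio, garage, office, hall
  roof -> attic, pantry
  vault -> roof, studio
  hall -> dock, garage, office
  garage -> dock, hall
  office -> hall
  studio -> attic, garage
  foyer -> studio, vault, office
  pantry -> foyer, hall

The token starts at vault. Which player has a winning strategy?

A0 = {attic}
A1: add {roof, studio} — roof (Eve) has roof→attic; studio (Eve) has studio→attic.
A2: add {foyer, vault} — foyer (Eve) has foyer→studio; vault (Adam): all of {roof, studio} already in.
A3 = A2; e.g. pantry (Adam) can still go to hall. Fixed point.
vault ∈ A2, so Eve can force the target.

Eve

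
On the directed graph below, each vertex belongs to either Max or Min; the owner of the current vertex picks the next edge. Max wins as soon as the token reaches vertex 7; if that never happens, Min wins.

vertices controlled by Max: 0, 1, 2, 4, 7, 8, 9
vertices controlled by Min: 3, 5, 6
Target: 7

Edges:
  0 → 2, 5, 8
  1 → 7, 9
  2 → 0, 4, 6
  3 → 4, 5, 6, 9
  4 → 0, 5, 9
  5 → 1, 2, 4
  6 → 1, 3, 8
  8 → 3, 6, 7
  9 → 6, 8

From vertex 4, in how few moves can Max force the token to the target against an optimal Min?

A0 = {7}
A1: add {1, 8} — 1 (Max) has 1→7; 8 (Max) has 8→7.
A2: add {0, 9} — 0 (Max) has 0→8; 9 (Max) has 9→8.
A3: add {2, 4} — 2 (Max) has 2→0; 4 (Max) has 4→0.
4 enters the attractor at level 3, so Max can force the target in 3 moves from there.

3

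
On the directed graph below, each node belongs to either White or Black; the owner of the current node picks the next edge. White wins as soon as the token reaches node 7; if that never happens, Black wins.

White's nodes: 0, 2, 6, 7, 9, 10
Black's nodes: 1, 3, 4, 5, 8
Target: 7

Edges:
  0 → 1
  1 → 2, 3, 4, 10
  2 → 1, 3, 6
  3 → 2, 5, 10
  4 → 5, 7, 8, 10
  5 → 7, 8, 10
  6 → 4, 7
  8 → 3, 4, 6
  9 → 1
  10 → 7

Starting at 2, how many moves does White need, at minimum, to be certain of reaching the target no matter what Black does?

2

A0 = {7}
A1: add {6, 10} — 6 (White) has 6→7; 10 (White) has 10→7.
A2: add {2} — 2 (White) has 2→6.
A3 = A2; e.g. 0 (White) has no edge into A2. Fixed point.
2 enters the attractor at level 2, so White can force the target in 2 moves from there.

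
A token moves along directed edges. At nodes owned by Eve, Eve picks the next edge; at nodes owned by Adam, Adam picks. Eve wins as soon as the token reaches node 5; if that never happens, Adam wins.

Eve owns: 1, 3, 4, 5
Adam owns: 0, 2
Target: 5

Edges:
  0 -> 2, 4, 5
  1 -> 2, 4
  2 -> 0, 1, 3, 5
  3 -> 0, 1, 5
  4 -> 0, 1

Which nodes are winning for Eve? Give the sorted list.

A0 = {5}
A1: add {3} — 3 (Eve) has 3→5.
A2 = A1; e.g. 0 (Adam) can still go to 2. Fixed point.
Eve's winning region = {3, 5}.

3, 5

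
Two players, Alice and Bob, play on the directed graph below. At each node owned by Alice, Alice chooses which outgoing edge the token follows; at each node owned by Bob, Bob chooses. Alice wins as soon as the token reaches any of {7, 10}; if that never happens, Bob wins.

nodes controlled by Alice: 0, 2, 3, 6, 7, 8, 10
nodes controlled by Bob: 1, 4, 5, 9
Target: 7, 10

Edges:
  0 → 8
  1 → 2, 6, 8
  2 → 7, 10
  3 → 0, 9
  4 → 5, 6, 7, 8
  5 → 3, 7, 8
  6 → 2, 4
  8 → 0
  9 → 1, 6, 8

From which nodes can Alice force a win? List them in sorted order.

2, 6, 7, 10

A0 = {7, 10}
A1: add {2} — 2 (Alice) has 2→7.
A2: add {6} — 6 (Alice) has 6→2.
A3 = A2; e.g. 0 (Alice) has no edge into A2. Fixed point.
Alice's winning region = {2, 6, 7, 10}.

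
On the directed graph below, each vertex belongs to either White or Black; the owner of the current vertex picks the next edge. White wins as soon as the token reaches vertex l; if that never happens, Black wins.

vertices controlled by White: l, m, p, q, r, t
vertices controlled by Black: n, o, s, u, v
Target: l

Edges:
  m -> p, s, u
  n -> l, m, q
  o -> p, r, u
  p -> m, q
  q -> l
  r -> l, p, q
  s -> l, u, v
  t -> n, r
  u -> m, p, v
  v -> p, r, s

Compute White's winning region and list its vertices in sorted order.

A0 = {l}
A1: add {q, r} — q (White) has q→l; r (White) has r→l.
A2: add {p, t} — p (White) has p→q; t (White) has t→r.
A3: add {m} — m (White) has m→p.
A4: add {n} — n (Black): all of {l, m, q} already in.
A5 = A4; e.g. o (Black) can still go to u. Fixed point.
White's winning region = {l, m, n, p, q, r, t}.

l, m, n, p, q, r, t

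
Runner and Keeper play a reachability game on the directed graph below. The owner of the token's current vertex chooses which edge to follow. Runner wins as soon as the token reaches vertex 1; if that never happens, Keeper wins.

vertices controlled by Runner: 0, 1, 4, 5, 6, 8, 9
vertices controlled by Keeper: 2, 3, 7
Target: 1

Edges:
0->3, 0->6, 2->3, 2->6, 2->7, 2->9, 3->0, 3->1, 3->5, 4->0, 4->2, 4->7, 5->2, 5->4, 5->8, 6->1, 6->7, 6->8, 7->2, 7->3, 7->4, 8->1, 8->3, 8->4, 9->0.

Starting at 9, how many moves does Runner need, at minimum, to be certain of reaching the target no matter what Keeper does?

A0 = {1}
A1: add {6, 8} — 6 (Runner) has 6→1; 8 (Runner) has 8→1.
A2: add {0, 5} — 0 (Runner) has 0→6; 5 (Runner) has 5→8.
A3: add {3, 4, 9} — 3 (Keeper): all of {0, 1, 5} already in; 4 (Runner) has 4→0; 9 (Runner) has 9→0.
A4 = A3; e.g. 2 (Keeper) can still go to 7. Fixed point.
9 enters the attractor at level 3, so Runner can force the target in 3 moves from there.

3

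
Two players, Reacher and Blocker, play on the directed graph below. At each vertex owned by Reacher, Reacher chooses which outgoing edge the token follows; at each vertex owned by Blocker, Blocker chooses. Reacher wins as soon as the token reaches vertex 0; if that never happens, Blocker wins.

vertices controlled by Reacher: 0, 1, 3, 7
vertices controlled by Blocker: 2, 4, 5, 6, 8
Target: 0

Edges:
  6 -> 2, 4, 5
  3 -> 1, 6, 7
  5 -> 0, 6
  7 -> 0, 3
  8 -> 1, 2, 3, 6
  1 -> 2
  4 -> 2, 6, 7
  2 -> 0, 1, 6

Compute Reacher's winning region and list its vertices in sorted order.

0, 3, 7

A0 = {0}
A1: add {7} — 7 (Reacher) has 7→0.
A2: add {3} — 3 (Reacher) has 3→7.
A3 = A2; e.g. 1 (Reacher) has no edge into A2. Fixed point.
Reacher's winning region = {0, 3, 7}.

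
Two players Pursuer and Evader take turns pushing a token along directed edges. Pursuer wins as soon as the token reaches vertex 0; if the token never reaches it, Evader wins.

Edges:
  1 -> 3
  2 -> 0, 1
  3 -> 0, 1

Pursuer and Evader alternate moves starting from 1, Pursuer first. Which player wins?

Evader

Track states (vertex, player-to-move).
A0 = {(0,Pursuer), (0,Evader)}
A1: add {(2,Pursuer), (3,Pursuer)}.
A2: add {(1,Evader)}.
A3 = A2; e.g. (1,Pursuer) stays out. (1,Pursuer) never enters ⇒ Evader avoids the target.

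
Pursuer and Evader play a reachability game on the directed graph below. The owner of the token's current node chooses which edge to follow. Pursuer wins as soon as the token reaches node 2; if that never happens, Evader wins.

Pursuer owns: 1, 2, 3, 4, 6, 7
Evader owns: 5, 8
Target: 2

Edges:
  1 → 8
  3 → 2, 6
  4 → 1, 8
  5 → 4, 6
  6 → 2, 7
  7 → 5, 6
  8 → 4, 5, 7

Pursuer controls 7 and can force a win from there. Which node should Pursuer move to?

A0 = {2}
A1: add {3, 6} — 3 (Pursuer) has 3→2; 6 (Pursuer) has 6→2.
A2: add {7} — 7 (Pursuer) has 7→6.
A3 = A2; e.g. 1 (Pursuer) has no edge into A2. Fixed point.
From 7, successor 6 is in the attractor (rank 1); the other successor 5 is not.

6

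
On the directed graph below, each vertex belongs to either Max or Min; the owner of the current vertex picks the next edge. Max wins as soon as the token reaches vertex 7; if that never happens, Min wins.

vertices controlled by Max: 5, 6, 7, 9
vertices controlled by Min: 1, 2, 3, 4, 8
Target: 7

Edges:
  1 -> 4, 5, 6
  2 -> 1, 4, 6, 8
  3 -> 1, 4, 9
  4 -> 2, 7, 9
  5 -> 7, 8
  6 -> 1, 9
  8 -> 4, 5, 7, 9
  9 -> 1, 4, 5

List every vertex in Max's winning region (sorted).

A0 = {7}
A1: add {5} — 5 (Max) has 5→7.
A2: add {9} — 9 (Max) has 9→5.
A3: add {6} — 6 (Max) has 6→9.
A4 = A3; e.g. 1 (Min) can still go to 4. Fixed point.
Max's winning region = {5, 6, 7, 9}.

5, 6, 7, 9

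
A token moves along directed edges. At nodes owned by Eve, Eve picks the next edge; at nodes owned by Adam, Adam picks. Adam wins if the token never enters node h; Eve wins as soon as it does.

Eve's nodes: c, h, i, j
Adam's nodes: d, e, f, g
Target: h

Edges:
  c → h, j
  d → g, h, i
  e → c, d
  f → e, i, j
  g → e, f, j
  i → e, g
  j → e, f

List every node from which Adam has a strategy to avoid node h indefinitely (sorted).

d, e, f, g, i, j

A0 = {h}
A1: add {c} — c (Eve) has c→h.
A2 = A1; e.g. d (Adam) can still go to g. Fixed point.
Eve's attractor = {c, h}; Adam avoids the target exactly from the complement.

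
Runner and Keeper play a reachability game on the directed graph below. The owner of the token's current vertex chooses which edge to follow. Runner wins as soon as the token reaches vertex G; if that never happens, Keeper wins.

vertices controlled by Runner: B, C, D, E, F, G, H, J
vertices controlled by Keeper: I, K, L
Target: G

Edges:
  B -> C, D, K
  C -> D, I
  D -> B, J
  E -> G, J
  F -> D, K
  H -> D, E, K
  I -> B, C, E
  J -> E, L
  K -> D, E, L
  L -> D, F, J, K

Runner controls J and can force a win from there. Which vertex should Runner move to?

A0 = {G}
A1: add {E} — E (Runner) has E→G.
A2: add {H, J} — H (Runner) has H→E; J (Runner) has J→E.
A3: add {D} — D (Runner) has D→J.
A4: add {B, C, F} — B (Runner) has B→D; C (Runner) has C→D; F (Runner) has F→D.
A5: add {I} — I (Keeper): all of {B, C, E} already in.
A6 = A5; e.g. K (Keeper) can still go to L. Fixed point.
From J, successor E is in the attractor (rank 1); the other successor L is not.

E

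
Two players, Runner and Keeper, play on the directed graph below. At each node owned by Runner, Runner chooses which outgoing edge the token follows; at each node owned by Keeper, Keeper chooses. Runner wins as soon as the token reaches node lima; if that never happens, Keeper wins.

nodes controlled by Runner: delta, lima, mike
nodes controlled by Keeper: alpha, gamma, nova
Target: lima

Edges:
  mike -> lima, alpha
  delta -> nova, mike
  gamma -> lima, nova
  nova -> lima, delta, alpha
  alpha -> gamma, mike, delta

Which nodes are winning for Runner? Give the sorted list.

A0 = {lima}
A1: add {mike} — mike (Runner) has mike→lima.
A2: add {delta} — delta (Runner) has delta→mike.
A3 = A2; e.g. gamma (Keeper) can still go to nova. Fixed point.
Runner's winning region = {delta, lima, mike}.

delta, lima, mike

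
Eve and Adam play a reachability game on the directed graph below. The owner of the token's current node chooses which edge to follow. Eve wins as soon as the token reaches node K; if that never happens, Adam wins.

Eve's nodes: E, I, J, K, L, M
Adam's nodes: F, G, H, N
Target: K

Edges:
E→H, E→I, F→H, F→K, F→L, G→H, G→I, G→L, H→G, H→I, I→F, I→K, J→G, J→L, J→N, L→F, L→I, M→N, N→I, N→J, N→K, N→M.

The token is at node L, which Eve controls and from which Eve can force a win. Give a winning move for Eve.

A0 = {K}
A1: add {I} — I (Eve) has I→K.
A2: add {E, L} — E (Eve) has E→I; L (Eve) has L→I.
A3: add {J} — J (Eve) has J→L.
A4 = A3; e.g. F (Adam) can still go to H. Fixed point.
From L, successor I is in the attractor (rank 1); the other successor F is not.

I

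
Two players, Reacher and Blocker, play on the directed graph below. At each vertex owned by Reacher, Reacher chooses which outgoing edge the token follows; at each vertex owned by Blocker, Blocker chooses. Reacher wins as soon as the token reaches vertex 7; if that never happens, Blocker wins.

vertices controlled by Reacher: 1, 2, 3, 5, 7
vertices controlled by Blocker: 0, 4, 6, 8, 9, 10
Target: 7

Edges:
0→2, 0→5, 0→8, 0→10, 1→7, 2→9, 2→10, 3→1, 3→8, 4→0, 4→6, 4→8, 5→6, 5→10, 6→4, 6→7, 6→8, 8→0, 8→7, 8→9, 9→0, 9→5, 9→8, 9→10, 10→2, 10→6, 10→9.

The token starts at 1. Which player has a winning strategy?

A0 = {7}
A1: add {1} — 1 (Reacher) has 1→7.
1 ∈ A1, so Reacher can force the target.

Reacher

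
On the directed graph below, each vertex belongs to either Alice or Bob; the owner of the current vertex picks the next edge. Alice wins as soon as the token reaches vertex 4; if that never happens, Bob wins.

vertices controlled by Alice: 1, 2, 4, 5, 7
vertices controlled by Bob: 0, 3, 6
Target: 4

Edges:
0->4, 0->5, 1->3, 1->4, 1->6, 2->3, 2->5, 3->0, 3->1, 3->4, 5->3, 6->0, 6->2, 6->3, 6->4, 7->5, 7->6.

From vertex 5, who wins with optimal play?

A0 = {4}
A1: add {1} — 1 (Alice) has 1→4.
A2 = A1; e.g. 0 (Bob) can still go to 5. Fixed point.
5 never enters the attractor, so Bob can avoid the target forever.

Bob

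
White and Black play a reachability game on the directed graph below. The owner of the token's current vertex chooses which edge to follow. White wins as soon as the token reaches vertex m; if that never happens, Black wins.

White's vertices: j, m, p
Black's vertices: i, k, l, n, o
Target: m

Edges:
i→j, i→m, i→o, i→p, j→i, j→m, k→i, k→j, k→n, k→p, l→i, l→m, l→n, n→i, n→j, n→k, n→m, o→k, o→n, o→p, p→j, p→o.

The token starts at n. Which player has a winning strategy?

A0 = {m}
A1: add {j} — j (White) has j→m.
A2: add {p} — p (White) has p→j.
A3 = A2; e.g. i (Black) can still go to o. Fixed point.
n never enters the attractor, so Black can avoid the target forever.

Black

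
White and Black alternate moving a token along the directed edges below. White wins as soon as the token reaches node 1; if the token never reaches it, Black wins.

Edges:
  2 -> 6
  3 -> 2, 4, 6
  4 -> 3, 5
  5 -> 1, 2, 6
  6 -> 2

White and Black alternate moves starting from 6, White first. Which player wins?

Black

Track states (vertex, player-to-move).
A0 = {(1,White), (1,Black)}
A1: add {(5,White)}.
A2 = A1; e.g. (2,White) stays out. (6,White) never enters ⇒ Black avoids the target.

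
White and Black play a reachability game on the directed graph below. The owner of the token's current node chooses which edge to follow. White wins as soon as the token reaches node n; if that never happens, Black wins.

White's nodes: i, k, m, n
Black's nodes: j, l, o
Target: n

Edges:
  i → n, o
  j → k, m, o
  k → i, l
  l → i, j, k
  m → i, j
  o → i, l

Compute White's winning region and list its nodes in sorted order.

i, k, m, n

A0 = {n}
A1: add {i} — i (White) has i→n.
A2: add {k, m} — k (White) has k→i; m (White) has m→i.
A3 = A2; e.g. j (Black) can still go to o. Fixed point.
White's winning region = {i, k, m, n}.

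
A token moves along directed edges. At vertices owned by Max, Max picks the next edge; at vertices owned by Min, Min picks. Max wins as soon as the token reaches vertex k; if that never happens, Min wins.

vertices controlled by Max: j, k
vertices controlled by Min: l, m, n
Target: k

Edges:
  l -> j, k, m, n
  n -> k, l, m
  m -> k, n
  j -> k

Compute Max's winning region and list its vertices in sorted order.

j, k

A0 = {k}
A1: add {j} — j (Max) has j→k.
A2 = A1; e.g. l (Min) can still go to m. Fixed point.
Max's winning region = {j, k}.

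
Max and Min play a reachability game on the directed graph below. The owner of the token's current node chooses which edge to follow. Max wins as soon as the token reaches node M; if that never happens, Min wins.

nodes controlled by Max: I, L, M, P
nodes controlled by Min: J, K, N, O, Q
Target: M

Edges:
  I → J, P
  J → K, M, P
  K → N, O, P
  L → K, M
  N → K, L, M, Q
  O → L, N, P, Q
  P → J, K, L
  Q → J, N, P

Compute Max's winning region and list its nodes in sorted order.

A0 = {M}
A1: add {L} — L (Max) has L→M.
A2: add {P} — P (Max) has P→L.
A3: add {I} — I (Max) has I→P.
A4 = A3; e.g. J (Min) can still go to K. Fixed point.
Max's winning region = {I, L, M, P}.

I, L, M, P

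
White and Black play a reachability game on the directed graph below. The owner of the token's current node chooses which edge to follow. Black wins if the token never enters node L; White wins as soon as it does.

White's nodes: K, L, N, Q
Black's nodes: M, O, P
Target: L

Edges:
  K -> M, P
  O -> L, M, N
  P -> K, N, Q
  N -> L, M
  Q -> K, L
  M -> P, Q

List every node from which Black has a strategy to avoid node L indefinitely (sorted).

K, M, O, P

A0 = {L}
A1: add {N, Q} — N (White) has N→L; Q (White) has Q→L.
A2 = A1; e.g. K (White) has no edge into A1. Fixed point.
White's attractor = {L, N, Q}; Black avoids the target exactly from the complement.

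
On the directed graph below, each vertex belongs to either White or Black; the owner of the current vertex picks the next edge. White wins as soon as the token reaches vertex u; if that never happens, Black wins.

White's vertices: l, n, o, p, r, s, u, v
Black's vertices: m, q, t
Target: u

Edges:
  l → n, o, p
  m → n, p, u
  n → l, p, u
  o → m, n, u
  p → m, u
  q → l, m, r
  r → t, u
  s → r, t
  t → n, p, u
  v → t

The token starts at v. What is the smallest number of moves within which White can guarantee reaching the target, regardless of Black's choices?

3

A0 = {u}
A1: add {n, o, p, r} — n (White) has n→u; o (White) has o→u; p (White) has p→u; r (White) has r→u.
A2: add {l, m, s, t} — l (White) has l→n; m (Black): all of {n, p, u} already in; s (White) has s→r; t (Black): all of {n, p, u} already in.
A3: add {q, v} — q (Black): all of {l, m, r} already in; v (White) has v→t.
A3 = all vertices. Fixed point.
v enters the attractor at level 3, so White can force the target in 3 moves from there.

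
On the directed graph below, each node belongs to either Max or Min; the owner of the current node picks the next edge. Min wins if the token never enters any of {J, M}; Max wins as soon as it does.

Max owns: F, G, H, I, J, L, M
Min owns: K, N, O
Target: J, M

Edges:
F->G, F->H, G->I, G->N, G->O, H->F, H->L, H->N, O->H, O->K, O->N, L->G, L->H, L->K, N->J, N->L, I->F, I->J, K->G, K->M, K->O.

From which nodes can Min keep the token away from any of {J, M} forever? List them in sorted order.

K, O

A0 = {J, M}
A1: add {I} — I (Max) has I→J.
A2: add {G} — G (Max) has G→I.
A3: add {F, L} — F (Max) has F→G; L (Max) has L→G.
A4: add {H, N} — H (Max) has H→F; N (Min): all of {J, L} already in.
A5 = A4; e.g. K (Min) can still go to O. Fixed point.
Max's attractor = {F, G, H, I, J, L, M, N}; Min avoids the target exactly from the complement.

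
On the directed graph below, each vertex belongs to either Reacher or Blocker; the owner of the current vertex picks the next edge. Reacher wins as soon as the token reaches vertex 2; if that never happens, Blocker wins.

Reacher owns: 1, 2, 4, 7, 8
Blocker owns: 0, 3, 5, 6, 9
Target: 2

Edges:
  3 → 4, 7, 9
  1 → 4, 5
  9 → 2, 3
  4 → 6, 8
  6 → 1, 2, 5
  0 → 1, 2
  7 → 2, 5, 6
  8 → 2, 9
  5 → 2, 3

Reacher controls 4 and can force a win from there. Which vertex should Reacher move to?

8

A0 = {2}
A1: add {7, 8} — 7 (Reacher) has 7→2; 8 (Reacher) has 8→2.
A2: add {4} — 4 (Reacher) has 4→8.
A3: add {1} — 1 (Reacher) has 1→4.
A4: add {0} — 0 (Blocker): all of {1, 2} already in.
A5 = A4; e.g. 3 (Blocker) can still go to 9. Fixed point.
From 4, successor 8 is in the attractor (rank 1); the other successor 6 is not.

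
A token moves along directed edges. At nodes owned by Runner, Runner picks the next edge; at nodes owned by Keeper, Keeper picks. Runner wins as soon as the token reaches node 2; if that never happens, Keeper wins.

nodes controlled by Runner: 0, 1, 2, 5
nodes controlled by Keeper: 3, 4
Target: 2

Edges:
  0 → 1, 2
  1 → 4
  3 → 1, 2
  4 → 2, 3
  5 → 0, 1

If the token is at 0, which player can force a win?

Runner

A0 = {2}
A1: add {0} — 0 (Runner) has 0→2.
0 ∈ A1, so Runner can force the target.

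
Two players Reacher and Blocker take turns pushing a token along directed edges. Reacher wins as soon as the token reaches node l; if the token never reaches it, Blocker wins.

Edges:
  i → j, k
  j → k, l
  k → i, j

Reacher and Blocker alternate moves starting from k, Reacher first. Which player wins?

Blocker

Track states (vertex, player-to-move).
A0 = {(l,Reacher), (l,Blocker)}
A1: add {(j,Reacher)}.
A2 = A1; e.g. (i,Reacher) stays out. (k,Reacher) never enters ⇒ Blocker avoids the target.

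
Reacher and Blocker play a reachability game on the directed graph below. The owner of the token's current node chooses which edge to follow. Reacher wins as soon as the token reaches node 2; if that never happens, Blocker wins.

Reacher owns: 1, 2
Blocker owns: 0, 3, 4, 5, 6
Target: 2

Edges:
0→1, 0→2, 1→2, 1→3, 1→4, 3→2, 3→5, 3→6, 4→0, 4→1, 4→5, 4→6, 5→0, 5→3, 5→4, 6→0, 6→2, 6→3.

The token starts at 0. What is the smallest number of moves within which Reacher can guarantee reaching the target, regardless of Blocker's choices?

A0 = {2}
A1: add {1} — 1 (Reacher) has 1→2.
A2: add {0} — 0 (Blocker): all of {1, 2} already in.
A3 = A2; e.g. 3 (Blocker) can still go to 5. Fixed point.
0 enters the attractor at level 2, so Reacher can force the target in 2 moves from there.

2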